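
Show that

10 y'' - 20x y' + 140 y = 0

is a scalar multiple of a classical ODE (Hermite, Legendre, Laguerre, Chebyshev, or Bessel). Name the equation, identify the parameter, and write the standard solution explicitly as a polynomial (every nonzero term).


All three coefficients share the factor 10; dividing through by 10 gives  y'' - 2x y' + 14 y = 0.
This matches the Hermite equation y'' - 2x y' + 2n y = 0 with 2n = 14, so n = 7; the polynomial solution is H_7(x).
With y = sum_k a_k x^k, matching x^k gives (k+2)(k+1) a_{k+2} = 2(k - n) a_k = 2(k - 7) a_k. The right side vanishes at k = 7, so the series with the parity of 7 terminates at degree 7.
Standard normalization: leading coefficient of H_n is 2^n, so a_7 = 2^7 = 128. Work downward with a_k = (k+1)(k+2) a_{k+2} / (2(k - n)):
  a_5 = (6)(7)(128) / (2(5 - 7)) = 5376/(-4) = -1344
  a_3 = (4)(5)(-1344) / (2(3 - 7)) = -26880/(-8) = 3360
  a_1 = (2)(3)(3360) / (2(1 - 7)) = 20160/(-12) = -1680
Hence H_7(x) = 128 x^7 - 1344 x^5 + 3360 x^3 - 1680 x.

H_7(x); series = 128 x^7 - 1344 x^5 + 3360 x^3 - 1680 x


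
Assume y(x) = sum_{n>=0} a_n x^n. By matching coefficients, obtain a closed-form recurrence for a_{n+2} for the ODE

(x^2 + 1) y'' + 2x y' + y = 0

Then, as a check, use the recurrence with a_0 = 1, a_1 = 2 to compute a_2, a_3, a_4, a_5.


Substitute y = sum_n a_n x^n.
(1 + 1 x^2) y'' contributes (n+2)(n+1) a_{n+2} + n(n-1) a_n at x^n.
2 x y'(x) contributes 2 n a_n at x^n.
y(x) contributes 1 a_n at x^n.
Matching x^n: (n+2)(n+1) a_{n+2} + (n(n-1) + 2 n + 1) a_n = 0.
Thus a_{n+2} = (-n(n-1) - 2 n - 1) / ((n+1)(n+2)) * a_n.

Check with a_0 = 1, a_1 = 2 (apply the recurrence for n = 0, 1, 2, 3): a_0 = 1, a_1 = 2, a_2 = -1/2, a_3 = -1, a_4 = 7/24, a_5 = 13/20.

a_(n+2) = (-n(n-1) - 2 n - 1) / ((n+1)(n+2)) * a_n; check: a_0 = 1, a_1 = 2, a_2 = -1/2, a_3 = -1, a_4 = 7/24, a_5 = 13/20


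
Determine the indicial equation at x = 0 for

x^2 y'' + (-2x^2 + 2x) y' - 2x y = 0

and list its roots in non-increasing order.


Divide by x^2 to reach normal form y'' + P_1(x) y' + P_2(x) y = 0 with P_1(x) = -2 + 2/x and P_2(x) = -2/x.
x = 0 is a singular point because the y'-coefficient -2 + 2/x has a pole at x = 0 and the y-coefficient -2/x has a pole at x = 0.
It is a regular singular point because x P_1(x) = p(x) = 2 - 2x and x^2 P_2(x) = q(x) = -2x are polynomials, hence analytic at x = 0.
p(0) = 2,  q(0) = 0.
Indicial equation: r(r-1) + p(0) r + q(0) = 0, i.e. r^2 + (p(0) - 1) r + q(0) = 0, i.e. r^2 + 1 r = 0.
Discriminant: (1)^2 - 4(0) = 1, so r = (-1 ± 1)/2.
Solving: r_1 = 0, r_2 = -1.

indicial: r^2 + 1 r = 0; roots r_1 = 0, r_2 = -1


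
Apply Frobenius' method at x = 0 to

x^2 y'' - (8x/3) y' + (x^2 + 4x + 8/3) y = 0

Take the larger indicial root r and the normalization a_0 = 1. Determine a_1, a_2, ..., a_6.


Write in Frobenius form y'' + (p(x)/x) y' + (q(x)/x^2) y = 0:
  p(x) = -8/3,  q(x) = x^2 + 4x + 8/3.
Indicial equation: r(r-1) + (-8/3) r + (8/3) = 0 -> roots r_1 = 8/3, r_2 = 1.
Take r = r_1 = 8/3. Let y(x) = x^r sum_{n>=0} a_n x^n with a_0 = 1.
Substitute y = x^r sum a_n x^n and match x^{r+n}. The recurrence is
  D(n) a_n + 4 a_{n-1} + 1 a_{n-2} = 0,  where D(n) = (r+n)(r+n-1) + (-8/3)(r+n) + (8/3).
  a_n = [-4 a_{n-1} - 1 a_{n-2}] / D(n).
Since the indicial polynomial factors as (r - r_1)(r - r_2), D(n) = (r_1 + n - r_1)(r_1 + n - r_2) = n(n + 5/3).
Evaluating step by step (a_0 = 1):
  n = 1: D(1) = 1(1 + 5/3) = 8/3; numerator = -4(1) = -4; a_1 = (-4)/(8/3) = -3/2
  n = 2: D(2) = 2(2 + 5/3) = 22/3; numerator = -4(-3/2) - 1(1) = 5; a_2 = (5)/(22/3) = 15/22
  n = 3: D(3) = 3(3 + 5/3) = 14; numerator = -4(15/22) - 1(-3/2) = -27/22; a_3 = (-27/22)/(14) = -27/308
  n = 4: D(4) = 4(4 + 5/3) = 68/3; numerator = -4(-27/308) - 1(15/22) = -51/154; a_4 = (-51/154)/(68/3) = -9/616
  n = 5: D(5) = 5(5 + 5/3) = 100/3; numerator = -4(-9/616) - 1(-27/308) = 45/308; a_5 = (45/308)/(100/3) = 27/6160
  n = 6: D(6) = 6(6 + 5/3) = 46; numerator = -4(27/6160) - 1(-9/616) = -9/3080; a_6 = (-9/3080)/(46) = -9/141680

r = 8/3; a_0 = 1; a_1 = -3/2; a_2 = 15/22; a_3 = -27/308; a_4 = -9/616; a_5 = 27/6160; a_6 = -9/141680


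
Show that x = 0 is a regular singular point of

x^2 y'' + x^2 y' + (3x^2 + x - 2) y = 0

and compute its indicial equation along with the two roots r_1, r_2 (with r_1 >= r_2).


Divide by x^2 to reach normal form y'' + P_1(x) y' + P_2(x) y = 0 with P_1(x) = 1 and P_2(x) = 3 + 1/x - 2/x^2.
x = 0 is a singular point because the y-coefficient 3 + 1/x - 2/x^2 has a pole at x = 0.
It is a regular singular point because x P_1(x) = p(x) = x and x^2 P_2(x) = q(x) = 3x^2 + x - 2 are polynomials, hence analytic at x = 0.
p(0) = 0,  q(0) = -2.
Indicial equation: r(r-1) + p(0) r + q(0) = 0, i.e. r^2 + (p(0) - 1) r + q(0) = 0, i.e. r^2 - 1 r - 2 = 0.
Discriminant: (-1)^2 - 4(-2) = 9, so r = (1 ± 3)/2.
Solving: r_1 = 2, r_2 = -1.

indicial: r^2 - 1 r - 2 = 0; roots r_1 = 2, r_2 = -1


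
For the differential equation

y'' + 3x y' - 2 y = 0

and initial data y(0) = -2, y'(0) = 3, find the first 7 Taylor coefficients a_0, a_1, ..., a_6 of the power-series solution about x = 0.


Ansatz: y(x) = sum_{n>=0} a_n x^n, so y'(x) = sum_{n>=1} n a_n x^(n-1) and y''(x) = sum_{n>=2} n(n-1) a_n x^(n-2).
Substitute into P(x) y'' + Q(x) y' + R(x) y = 0 with P(x) = 1, Q(x) = 3x, R(x) = -2, and match powers of x.
Initial conditions: a_0 = -2, a_1 = 3.
Setting the coefficient of each power of x to zero and solving order by order (substituting the coefficients already found):
  x^0: 2 a_2 - 2 a_0 = 0  ->  2 a_2 = 2 a_0 = -4  ->  a_2 = -2
  x^1: 6 a_3 + a_1 = 0  ->  6 a_3 = -a_1 = -3  ->  a_3 = -1/2
  x^2: 12 a_4 + 4 a_2 = 0  ->  12 a_4 = -4 a_2 = 8  ->  a_4 = 2/3
  x^3: 20 a_5 + 7 a_3 = 0  ->  20 a_5 = -7 a_3 = 7/2  ->  a_5 = 7/40
  x^4: 30 a_6 + 10 a_4 = 0  ->  30 a_6 = -10 a_4 = -20/3  ->  a_6 = -2/9
Truncated series: y(x) = -2 + 3 x - 2 x^2 - (1/2) x^3 + (2/3) x^4 + (7/40) x^5 - (2/9) x^6 + O(x^7).

a_0 = -2; a_1 = 3; a_2 = -2; a_3 = -1/2; a_4 = 2/3; a_5 = 7/40; a_6 = -2/9


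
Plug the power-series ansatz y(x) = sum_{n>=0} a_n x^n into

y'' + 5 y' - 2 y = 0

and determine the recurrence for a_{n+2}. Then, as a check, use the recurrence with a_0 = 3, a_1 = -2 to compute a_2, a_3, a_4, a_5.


Substitute y = sum_n a_n x^n.
y''(x) has coefficient (n+2)(n+1) a_{n+2} at x^n;
5 y'(x) has coefficient 5 (n+1) a_{n+1} at x^n;
-2 y(x) has coefficient -2 a_n at x^n.
Matching x^n: (n+2)(n+1) a_{n+2} + 5 (n+1) a_{n+1} - 2 a_n = 0.
Thus a_{n+2} = [-5 (n+1) a_{n+1} + 2 a_n] / ((n+1)(n+2)).

Check with a_0 = 3, a_1 = -2 (apply the recurrence for n = 0, 1, 2, 3): a_0 = 3, a_1 = -2, a_2 = 8, a_3 = -14, a_4 = 113/6, a_5 = -607/30.

a_(n+2) = [-5 (n+1) a_(n+1) + 2 a_n] / ((n+1)(n+2)); check: a_0 = 3, a_1 = -2, a_2 = 8, a_3 = -14, a_4 = 113/6, a_5 = -607/30


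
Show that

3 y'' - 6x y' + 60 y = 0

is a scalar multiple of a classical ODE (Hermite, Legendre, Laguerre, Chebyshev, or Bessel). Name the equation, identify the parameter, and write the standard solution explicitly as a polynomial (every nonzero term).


All three coefficients share the factor 3; dividing through by 3 gives  y'' - 2x y' + 20 y = 0.
This matches the Hermite equation y'' - 2x y' + 2n y = 0 with 2n = 20, so n = 10; the polynomial solution is H_10(x).
With y = sum_k a_k x^k, matching x^k gives (k+2)(k+1) a_{k+2} = 2(k - n) a_k = 2(k - 10) a_k. The right side vanishes at k = 10, so the series with the parity of 10 terminates at degree 10.
Standard normalization: leading coefficient of H_n is 2^n, so a_10 = 2^10 = 1024. Work downward with a_k = (k+1)(k+2) a_{k+2} / (2(k - n)):
  a_8 = (9)(10)(1024) / (2(8 - 10)) = 92160/(-4) = -23040
  a_6 = (7)(8)(-23040) / (2(6 - 10)) = -1290240/(-8) = 161280
  a_4 = (5)(6)(161280) / (2(4 - 10)) = 4838400/(-12) = -403200
  a_2 = (3)(4)(-403200) / (2(2 - 10)) = -4838400/(-16) = 302400
  a_0 = (1)(2)(302400) / (2(0 - 10)) = 604800/(-20) = -30240
Hence H_10(x) = 1024 x^10 - 23040 x^8 + 161280 x^6 - 403200 x^4 + 302400 x^2 - 30240.

H_10(x); series = 1024 x^10 - 23040 x^8 + 161280 x^6 - 403200 x^4 + 302400 x^2 - 30240


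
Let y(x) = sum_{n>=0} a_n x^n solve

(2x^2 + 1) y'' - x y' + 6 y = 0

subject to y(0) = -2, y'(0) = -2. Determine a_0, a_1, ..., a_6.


Ansatz: y(x) = sum_{n>=0} a_n x^n, so y'(x) = sum_{n>=1} n a_n x^(n-1) and y''(x) = sum_{n>=2} n(n-1) a_n x^(n-2).
Substitute into P(x) y'' + Q(x) y' + R(x) y = 0 with P(x) = 2x^2 + 1, Q(x) = -x, R(x) = 6, and match powers of x.
Initial conditions: a_0 = -2, a_1 = -2.
Setting the coefficient of each power of x to zero and solving order by order (substituting the coefficients already found):
  x^0: 2 a_2 + 6 a_0 = 0  ->  2 a_2 = -6 a_0 = 12  ->  a_2 = 6
  x^1: 6 a_3 + 5 a_1 = 0  ->  6 a_3 = -5 a_1 = 10  ->  a_3 = 5/3
  x^2: 12 a_4 + 8 a_2 = 0  ->  12 a_4 = -8 a_2 = -48  ->  a_4 = -4
  x^3: 20 a_5 + 15 a_3 = 0  ->  20 a_5 = -15 a_3 = -25  ->  a_5 = -5/4
  x^4: 30 a_6 + 26 a_4 = 0  ->  30 a_6 = -26 a_4 = 104  ->  a_6 = 52/15
Truncated series: y(x) = -2 - 2 x + 6 x^2 + (5/3) x^3 - 4 x^4 - (5/4) x^5 + (52/15) x^6 + O(x^7).

a_0 = -2; a_1 = -2; a_2 = 6; a_3 = 5/3; a_4 = -4; a_5 = -5/4; a_6 = 52/15


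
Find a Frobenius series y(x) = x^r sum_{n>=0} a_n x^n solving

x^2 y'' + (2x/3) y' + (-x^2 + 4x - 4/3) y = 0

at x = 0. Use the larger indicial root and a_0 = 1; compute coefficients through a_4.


Write in Frobenius form y'' + (p(x)/x) y' + (q(x)/x^2) y = 0:
  p(x) = 2/3,  q(x) = -x^2 + 4x - 4/3.
Indicial equation: r(r-1) + (2/3) r + (-4/3) = 0 -> roots r_1 = 4/3, r_2 = -1.
Take r = r_1 = 4/3. Let y(x) = x^r sum_{n>=0} a_n x^n with a_0 = 1.
Substitute y = x^r sum a_n x^n and match x^{r+n}. The recurrence is
  D(n) a_n + 4 a_{n-1} - 1 a_{n-2} = 0,  where D(n) = (r+n)(r+n-1) + (2/3)(r+n) + (-4/3).
  a_n = [-4 a_{n-1} + 1 a_{n-2}] / D(n).
Since the indicial polynomial factors as (r - r_1)(r - r_2), D(n) = (r_1 + n - r_1)(r_1 + n - r_2) = n(n + 7/3).
Evaluating step by step (a_0 = 1):
  n = 1: D(1) = 1(1 + 7/3) = 10/3; numerator = -4(1) = -4; a_1 = (-4)/(10/3) = -6/5
  n = 2: D(2) = 2(2 + 7/3) = 26/3; numerator = -4(-6/5) + 1(1) = 29/5; a_2 = (29/5)/(26/3) = 87/130
  n = 3: D(3) = 3(3 + 7/3) = 16; numerator = -4(87/130) + 1(-6/5) = -252/65; a_3 = (-252/65)/(16) = -63/260
  n = 4: D(4) = 4(4 + 7/3) = 76/3; numerator = -4(-63/260) + 1(87/130) = 213/130; a_4 = (213/130)/(76/3) = 639/9880

r = 4/3; a_0 = 1; a_1 = -6/5; a_2 = 87/130; a_3 = -63/260; a_4 = 639/9880


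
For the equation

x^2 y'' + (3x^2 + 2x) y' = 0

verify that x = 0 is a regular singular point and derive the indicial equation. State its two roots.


Divide by x^2 to reach normal form y'' + P_1(x) y' + P_2(x) y = 0 with P_1(x) = 3 + 2/x and P_2(x) = 0.
x = 0 is a singular point because the y'-coefficient 3 + 2/x has a pole at x = 0.
It is a regular singular point because x P_1(x) = p(x) = 3x + 2 and x^2 P_2(x) = q(x) = 0 are polynomials, hence analytic at x = 0.
p(0) = 2,  q(0) = 0.
Indicial equation: r(r-1) + p(0) r + q(0) = 0, i.e. r^2 + (p(0) - 1) r + q(0) = 0, i.e. r^2 + 1 r = 0.
Discriminant: (1)^2 - 4(0) = 1, so r = (-1 ± 1)/2.
Solving: r_1 = 0, r_2 = -1.

indicial: r^2 + 1 r = 0; roots r_1 = 0, r_2 = -1


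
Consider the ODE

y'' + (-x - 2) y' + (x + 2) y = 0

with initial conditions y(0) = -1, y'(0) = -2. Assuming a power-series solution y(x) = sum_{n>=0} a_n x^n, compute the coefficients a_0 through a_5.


Ansatz: y(x) = sum_{n>=0} a_n x^n, so y'(x) = sum_{n>=1} n a_n x^(n-1) and y''(x) = sum_{n>=2} n(n-1) a_n x^(n-2).
Substitute into P(x) y'' + Q(x) y' + R(x) y = 0 with P(x) = 1, Q(x) = -x - 2, R(x) = x + 2, and match powers of x.
Initial conditions: a_0 = -1, a_1 = -2.
Setting the coefficient of each power of x to zero and solving order by order (substituting the coefficients already found):
  x^0: 2 a_2 - 2 a_1 + 2 a_0 = 0  ->  2 a_2 = 2 a_1 - 2 a_0 = -2  ->  a_2 = -1
  x^1: 6 a_3 - 4 a_2 + a_1 + a_0 = 0  ->  6 a_3 = 4 a_2 - a_1 - a_0 = -1  ->  a_3 = -1/6
  x^2: 12 a_4 - 6 a_3 + a_1 = 0  ->  12 a_4 = 6 a_3 - a_1 = 1  ->  a_4 = 1/12
  x^3: 20 a_5 - 8 a_4 - a_3 + a_2 = 0  ->  20 a_5 = 8 a_4 + a_3 - a_2 = 3/2  ->  a_5 = 3/40
Truncated series: y(x) = -1 - 2 x - x^2 - (1/6) x^3 + (1/12) x^4 + (3/40) x^5 + O(x^6).

a_0 = -1; a_1 = -2; a_2 = -1; a_3 = -1/6; a_4 = 1/12; a_5 = 3/40


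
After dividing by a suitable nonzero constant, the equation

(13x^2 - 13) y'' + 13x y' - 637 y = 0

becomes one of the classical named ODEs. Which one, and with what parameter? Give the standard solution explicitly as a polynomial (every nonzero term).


All three coefficients share the factor -13; dividing through by -13 gives  (1 - x^2) y'' - x y' + 49 y = 0.
This matches the Chebyshev equation (1 - x^2) y'' - x y' + n^2 y = 0 (note the -x y' term, not -2x y') with n^2 = 49, so n = 7; the polynomial solution is T_7(x).
With y = sum_k a_k x^k, matching x^k gives (k+2)(k+1) a_{k+2} = (k^2 - n^2) a_k = (k - 7)(k + 7) a_k. The right side vanishes at k = 7, so the series with the parity of 7 terminates at degree 7.
Standard normalization: leading coefficient of T_n is 2^(n-1), so a_7 = 2^6 = 64. Work downward with a_k = (k+1)(k+2) a_{k+2} / ((k - 7)(k + 7)):
  a_5 = (6)(7)(64) / ((5 - 7)(5 + 7)) = 2688/(-24) = -112
  a_3 = (4)(5)(-112) / ((3 - 7)(3 + 7)) = -2240/(-40) = 56
  a_1 = (2)(3)(56) / ((1 - 7)(1 + 7)) = 336/(-48) = -7
Hence T_7(x) = 64 x^7 - 112 x^5 + 56 x^3 - 7 x.

T_7(x); series = 64 x^7 - 112 x^5 + 56 x^3 - 7 x


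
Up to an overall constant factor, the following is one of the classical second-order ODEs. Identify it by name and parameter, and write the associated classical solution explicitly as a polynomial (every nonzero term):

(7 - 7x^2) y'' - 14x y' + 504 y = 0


All three coefficients share the factor 7; dividing through by 7 gives  (1 - x^2) y'' - 2x y' + 72 y = 0.
This matches the Legendre equation (1 - x^2) y'' - 2x y' + n(n+1) y = 0 (note the -2x y' term) with n(n+1) = 72, so n = 8; the polynomial solution is P_8(x).
With y = sum_k a_k x^k, matching x^k gives (k+2)(k+1) a_{k+2} = [k(k+1) - n(n+1)] a_k = (k - 8)(k + 9) a_k. The right side vanishes at k = 8, so the series with the parity of 8 terminates at degree 8.
Standard normalization (P_n(1) = 1): leading coefficient (2n)!/(2^n (n!)^2) = 20922789888000/(256*1625702400) = 6435/128, so a_8 = 6435/128. Work downward with a_k = (k+1)(k+2) a_{k+2} / ((k - 8)(k + 9)):
  a_6 = (7)(8)(6435/128) / ((6 - 8)(6 + 9)) = (45045/16)/(-30) = -3003/32
  a_4 = (5)(6)(-3003/32) / ((4 - 8)(4 + 9)) = (-45045/16)/(-52) = 3465/64
  a_2 = (3)(4)(3465/64) / ((2 - 8)(2 + 9)) = (10395/16)/(-66) = -315/32
  a_0 = (1)(2)(-315/32) / ((0 - 8)(0 + 9)) = (-315/16)/(-72) = 35/128
Hence P_8(x) = 6435 x^8/128 - 3003 x^6/32 + 3465 x^4/64 - 315 x^2/32 + 35/128.

P_8(x); series = 6435 x^8/128 - 3003 x^6/32 + 3465 x^4/64 - 315 x^2/32 + 35/128


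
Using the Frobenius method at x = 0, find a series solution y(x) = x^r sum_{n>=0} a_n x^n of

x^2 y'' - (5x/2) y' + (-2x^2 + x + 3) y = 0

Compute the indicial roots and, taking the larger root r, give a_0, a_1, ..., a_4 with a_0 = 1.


Write in Frobenius form y'' + (p(x)/x) y' + (q(x)/x^2) y = 0:
  p(x) = -5/2,  q(x) = -2x^2 + x + 3.
Indicial equation: r(r-1) + (-5/2) r + (3) = 0 -> roots r_1 = 2, r_2 = 3/2.
Take r = r_1 = 2. Let y(x) = x^r sum_{n>=0} a_n x^n with a_0 = 1.
Substitute y = x^r sum a_n x^n and match x^{r+n}. The recurrence is
  D(n) a_n + 1 a_{n-1} - 2 a_{n-2} = 0,  where D(n) = (r+n)(r+n-1) + (-5/2)(r+n) + (3).
  a_n = [-1 a_{n-1} + 2 a_{n-2}] / D(n).
Since the indicial polynomial factors as (r - r_1)(r - r_2), D(n) = (r_1 + n - r_1)(r_1 + n - r_2) = n(n + 1/2).
Evaluating step by step (a_0 = 1):
  n = 1: D(1) = 1(1 + 1/2) = 3/2; numerator = -1(1) = -1; a_1 = (-1)/(3/2) = -2/3
  n = 2: D(2) = 2(2 + 1/2) = 5; numerator = -1(-2/3) + 2(1) = 8/3; a_2 = (8/3)/(5) = 8/15
  n = 3: D(3) = 3(3 + 1/2) = 21/2; numerator = -1(8/15) + 2(-2/3) = -28/15; a_3 = (-28/15)/(21/2) = -8/45
  n = 4: D(4) = 4(4 + 1/2) = 18; numerator = -1(-8/45) + 2(8/15) = 56/45; a_4 = (56/45)/(18) = 28/405

r = 2; a_0 = 1; a_1 = -2/3; a_2 = 8/15; a_3 = -8/45; a_4 = 28/405


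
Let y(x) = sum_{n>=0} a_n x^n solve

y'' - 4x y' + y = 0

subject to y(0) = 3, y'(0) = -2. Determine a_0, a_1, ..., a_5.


Ansatz: y(x) = sum_{n>=0} a_n x^n, so y'(x) = sum_{n>=1} n a_n x^(n-1) and y''(x) = sum_{n>=2} n(n-1) a_n x^(n-2).
Substitute into P(x) y'' + Q(x) y' + R(x) y = 0 with P(x) = 1, Q(x) = -4x, R(x) = 1, and match powers of x.
Initial conditions: a_0 = 3, a_1 = -2.
Setting the coefficient of each power of x to zero and solving order by order (substituting the coefficients already found):
  x^0: 2 a_2 + a_0 = 0  ->  2 a_2 = -a_0 = -3  ->  a_2 = -3/2
  x^1: 6 a_3 - 3 a_1 = 0  ->  6 a_3 = 3 a_1 = -6  ->  a_3 = -1
  x^2: 12 a_4 - 7 a_2 = 0  ->  12 a_4 = 7 a_2 = -21/2  ->  a_4 = -7/8
  x^3: 20 a_5 - 11 a_3 = 0  ->  20 a_5 = 11 a_3 = -11  ->  a_5 = -11/20
Truncated series: y(x) = 3 - 2 x - (3/2) x^2 - x^3 - (7/8) x^4 - (11/20) x^5 + O(x^6).

a_0 = 3; a_1 = -2; a_2 = -3/2; a_3 = -1; a_4 = -7/8; a_5 = -11/20


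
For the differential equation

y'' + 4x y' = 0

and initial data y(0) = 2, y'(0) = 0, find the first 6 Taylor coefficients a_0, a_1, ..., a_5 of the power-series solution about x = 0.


Ansatz: y(x) = sum_{n>=0} a_n x^n, so y'(x) = sum_{n>=1} n a_n x^(n-1) and y''(x) = sum_{n>=2} n(n-1) a_n x^(n-2).
Substitute into P(x) y'' + Q(x) y' + R(x) y = 0 with P(x) = 1, Q(x) = 4x, R(x) = 0, and match powers of x.
Initial conditions: a_0 = 2, a_1 = 0.
Setting the coefficient of each power of x to zero and solving order by order (substituting the coefficients already found):
  x^0: 2 a_2 = 0  ->  a_2 = 0
  x^1: 6 a_3 + 4 a_1 = 0  ->  6 a_3 = -4 a_1 = 0  ->  a_3 = 0
  x^2: 12 a_4 + 8 a_2 = 0  ->  12 a_4 = -8 a_2 = 0  ->  a_4 = 0
  x^3: 20 a_5 + 12 a_3 = 0  ->  20 a_5 = -12 a_3 = 0  ->  a_5 = 0
Truncated series: y(x) = 2 + O(x^6).

a_0 = 2; a_1 = 0; a_2 = 0; a_3 = 0; a_4 = 0; a_5 = 0


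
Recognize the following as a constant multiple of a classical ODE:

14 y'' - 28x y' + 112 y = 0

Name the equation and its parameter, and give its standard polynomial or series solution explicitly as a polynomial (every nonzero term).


All three coefficients share the factor 14; dividing through by 14 gives  y'' - 2x y' + 8 y = 0.
This matches the Hermite equation y'' - 2x y' + 2n y = 0 with 2n = 8, so n = 4; the polynomial solution is H_4(x).
With y = sum_k a_k x^k, matching x^k gives (k+2)(k+1) a_{k+2} = 2(k - n) a_k = 2(k - 4) a_k. The right side vanishes at k = 4, so the series with the parity of 4 terminates at degree 4.
Standard normalization: leading coefficient of H_n is 2^n, so a_4 = 2^4 = 16. Work downward with a_k = (k+1)(k+2) a_{k+2} / (2(k - n)):
  a_2 = (3)(4)(16) / (2(2 - 4)) = 192/(-4) = -48
  a_0 = (1)(2)(-48) / (2(0 - 4)) = -96/(-8) = 12
Hence H_4(x) = 16 x^4 - 48 x^2 + 12.

H_4(x); series = 16 x^4 - 48 x^2 + 12


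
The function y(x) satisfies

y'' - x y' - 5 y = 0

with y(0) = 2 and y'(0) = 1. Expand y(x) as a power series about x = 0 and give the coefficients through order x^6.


Ansatz: y(x) = sum_{n>=0} a_n x^n, so y'(x) = sum_{n>=1} n a_n x^(n-1) and y''(x) = sum_{n>=2} n(n-1) a_n x^(n-2).
Substitute into P(x) y'' + Q(x) y' + R(x) y = 0 with P(x) = 1, Q(x) = -x, R(x) = -5, and match powers of x.
Initial conditions: a_0 = 2, a_1 = 1.
Setting the coefficient of each power of x to zero and solving order by order (substituting the coefficients already found):
  x^0: 2 a_2 - 5 a_0 = 0  ->  2 a_2 = 5 a_0 = 10  ->  a_2 = 5
  x^1: 6 a_3 - 6 a_1 = 0  ->  6 a_3 = 6 a_1 = 6  ->  a_3 = 1
  x^2: 12 a_4 - 7 a_2 = 0  ->  12 a_4 = 7 a_2 = 35  ->  a_4 = 35/12
  x^3: 20 a_5 - 8 a_3 = 0  ->  20 a_5 = 8 a_3 = 8  ->  a_5 = 2/5
  x^4: 30 a_6 - 9 a_4 = 0  ->  30 a_6 = 9 a_4 = 105/4  ->  a_6 = 7/8
Truncated series: y(x) = 2 + x + 5 x^2 + x^3 + (35/12) x^4 + (2/5) x^5 + (7/8) x^6 + O(x^7).

a_0 = 2; a_1 = 1; a_2 = 5; a_3 = 1; a_4 = 35/12; a_5 = 2/5; a_6 = 7/8


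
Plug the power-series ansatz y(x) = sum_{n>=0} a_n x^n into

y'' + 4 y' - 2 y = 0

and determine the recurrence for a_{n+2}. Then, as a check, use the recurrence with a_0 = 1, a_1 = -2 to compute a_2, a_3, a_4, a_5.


Substitute y = sum_n a_n x^n.
y''(x) has coefficient (n+2)(n+1) a_{n+2} at x^n;
4 y'(x) has coefficient 4 (n+1) a_{n+1} at x^n;
-2 y(x) has coefficient -2 a_n at x^n.
Matching x^n: (n+2)(n+1) a_{n+2} + 4 (n+1) a_{n+1} - 2 a_n = 0.
Thus a_{n+2} = [-4 (n+1) a_{n+1} + 2 a_n] / ((n+1)(n+2)).

Check with a_0 = 1, a_1 = -2 (apply the recurrence for n = 0, 1, 2, 3): a_0 = 1, a_1 = -2, a_2 = 5, a_3 = -22/3, a_4 = 49/6, a_5 = -109/15.

a_(n+2) = [-4 (n+1) a_(n+1) + 2 a_n] / ((n+1)(n+2)); check: a_0 = 1, a_1 = -2, a_2 = 5, a_3 = -22/3, a_4 = 49/6, a_5 = -109/15


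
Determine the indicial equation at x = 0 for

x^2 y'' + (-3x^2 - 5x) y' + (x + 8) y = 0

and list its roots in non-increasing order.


Divide by x^2 to reach normal form y'' + P_1(x) y' + P_2(x) y = 0 with P_1(x) = -3 - 5/x and P_2(x) = 1/x + 8/x^2.
x = 0 is a singular point because the y'-coefficient -3 - 5/x has a pole at x = 0 and the y-coefficient 1/x + 8/x^2 has a pole at x = 0.
It is a regular singular point because x P_1(x) = p(x) = -3x - 5 and x^2 P_2(x) = q(x) = x + 8 are polynomials, hence analytic at x = 0.
p(0) = -5,  q(0) = 8.
Indicial equation: r(r-1) + p(0) r + q(0) = 0, i.e. r^2 + (p(0) - 1) r + q(0) = 0, i.e. r^2 - 6 r + 8 = 0.
Discriminant: (-6)^2 - 4(8) = 4, so r = (6 ± 2)/2.
Solving: r_1 = 4, r_2 = 2.

indicial: r^2 - 6 r + 8 = 0; roots r_1 = 4, r_2 = 2


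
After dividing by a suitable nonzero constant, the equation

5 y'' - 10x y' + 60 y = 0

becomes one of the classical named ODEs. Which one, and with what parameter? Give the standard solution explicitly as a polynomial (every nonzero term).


All three coefficients share the factor 5; dividing through by 5 gives  y'' - 2x y' + 12 y = 0.
This matches the Hermite equation y'' - 2x y' + 2n y = 0 with 2n = 12, so n = 6; the polynomial solution is H_6(x).
With y = sum_k a_k x^k, matching x^k gives (k+2)(k+1) a_{k+2} = 2(k - n) a_k = 2(k - 6) a_k. The right side vanishes at k = 6, so the series with the parity of 6 terminates at degree 6.
Standard normalization: leading coefficient of H_n is 2^n, so a_6 = 2^6 = 64. Work downward with a_k = (k+1)(k+2) a_{k+2} / (2(k - n)):
  a_4 = (5)(6)(64) / (2(4 - 6)) = 1920/(-4) = -480
  a_2 = (3)(4)(-480) / (2(2 - 6)) = -5760/(-8) = 720
  a_0 = (1)(2)(720) / (2(0 - 6)) = 1440/(-12) = -120
Hence H_6(x) = 64 x^6 - 480 x^4 + 720 x^2 - 120.

H_6(x); series = 64 x^6 - 480 x^4 + 720 x^2 - 120


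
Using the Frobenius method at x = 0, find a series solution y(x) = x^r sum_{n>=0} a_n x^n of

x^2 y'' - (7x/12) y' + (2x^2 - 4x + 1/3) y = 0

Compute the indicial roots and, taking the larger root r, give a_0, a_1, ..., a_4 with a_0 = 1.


Write in Frobenius form y'' + (p(x)/x) y' + (q(x)/x^2) y = 0:
  p(x) = -7/12,  q(x) = 2x^2 - 4x + 1/3.
Indicial equation: r(r-1) + (-7/12) r + (1/3) = 0 -> roots r_1 = 4/3, r_2 = 1/4.
Take r = r_1 = 4/3. Let y(x) = x^r sum_{n>=0} a_n x^n with a_0 = 1.
Substitute y = x^r sum a_n x^n and match x^{r+n}. The recurrence is
  D(n) a_n - 4 a_{n-1} + 2 a_{n-2} = 0,  where D(n) = (r+n)(r+n-1) + (-7/12)(r+n) + (1/3).
  a_n = [4 a_{n-1} - 2 a_{n-2}] / D(n).
Since the indicial polynomial factors as (r - r_1)(r - r_2), D(n) = (r_1 + n - r_1)(r_1 + n - r_2) = n(n + 13/12).
Evaluating step by step (a_0 = 1):
  n = 1: D(1) = 1(1 + 13/12) = 25/12; numerator = 4(1) = 4; a_1 = (4)/(25/12) = 48/25
  n = 2: D(2) = 2(2 + 13/12) = 37/6; numerator = 4(48/25) - 2(1) = 142/25; a_2 = (142/25)/(37/6) = 852/925
  n = 3: D(3) = 3(3 + 13/12) = 49/4; numerator = 4(852/925) - 2(48/25) = -144/925; a_3 = (-144/925)/(49/4) = -576/45325
  n = 4: D(4) = 4(4 + 13/12) = 61/3; numerator = 4(-576/45325) - 2(852/925) = -3432/1813; a_4 = (-3432/1813)/(61/3) = -10296/110593

r = 4/3; a_0 = 1; a_1 = 48/25; a_2 = 852/925; a_3 = -576/45325; a_4 = -10296/110593


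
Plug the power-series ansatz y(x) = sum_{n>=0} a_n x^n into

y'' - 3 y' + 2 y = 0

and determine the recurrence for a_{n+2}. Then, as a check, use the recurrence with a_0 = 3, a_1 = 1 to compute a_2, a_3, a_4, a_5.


Substitute y = sum_n a_n x^n.
y''(x) has coefficient (n+2)(n+1) a_{n+2} at x^n;
-3 y'(x) has coefficient -3 (n+1) a_{n+1} at x^n;
2 y(x) has coefficient 2 a_n at x^n.
Matching x^n: (n+2)(n+1) a_{n+2} - 3 (n+1) a_{n+1} + 2 a_n = 0.
Thus a_{n+2} = [3 (n+1) a_{n+1} - 2 a_n] / ((n+1)(n+2)).

Check with a_0 = 3, a_1 = 1 (apply the recurrence for n = 0, 1, 2, 3): a_0 = 3, a_1 = 1, a_2 = -3/2, a_3 = -11/6, a_4 = -9/8, a_5 = -59/120.

a_(n+2) = [3 (n+1) a_(n+1) - 2 a_n] / ((n+1)(n+2)); check: a_0 = 3, a_1 = 1, a_2 = -3/2, a_3 = -11/6, a_4 = -9/8, a_5 = -59/120


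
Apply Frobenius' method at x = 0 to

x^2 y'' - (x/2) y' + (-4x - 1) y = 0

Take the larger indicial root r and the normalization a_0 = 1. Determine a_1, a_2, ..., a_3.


Write in Frobenius form y'' + (p(x)/x) y' + (q(x)/x^2) y = 0:
  p(x) = -1/2,  q(x) = -4x - 1.
Indicial equation: r(r-1) + (-1/2) r + (-1) = 0 -> roots r_1 = 2, r_2 = -1/2.
Take r = r_1 = 2. Let y(x) = x^r sum_{n>=0} a_n x^n with a_0 = 1.
Substitute y = x^r sum a_n x^n and match x^{r+n}. The recurrence is
  D(n) a_n - 4 a_{n-1} = 0,  where D(n) = (r+n)(r+n-1) + (-1/2)(r+n) + (-1).
  a_n = 4 / D(n) * a_{n-1}.
Since the indicial polynomial factors as (r - r_1)(r - r_2), D(n) = (r_1 + n - r_1)(r_1 + n - r_2) = n(n + 5/2).
Evaluating step by step (a_0 = 1):
  n = 1: D(1) = 1(1 + 5/2) = 7/2; numerator = 4(1) = 4; a_1 = (4)/(7/2) = 8/7
  n = 2: D(2) = 2(2 + 5/2) = 9; numerator = 4(8/7) = 32/7; a_2 = (32/7)/(9) = 32/63
  n = 3: D(3) = 3(3 + 5/2) = 33/2; numerator = 4(32/63) = 128/63; a_3 = (128/63)/(33/2) = 256/2079

r = 2; a_0 = 1; a_1 = 8/7; a_2 = 32/63; a_3 = 256/2079


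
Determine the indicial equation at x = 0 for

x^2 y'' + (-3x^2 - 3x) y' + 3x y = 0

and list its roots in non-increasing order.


Divide by x^2 to reach normal form y'' + P_1(x) y' + P_2(x) y = 0 with P_1(x) = -3 - 3/x and P_2(x) = 3/x.
x = 0 is a singular point because the y'-coefficient -3 - 3/x has a pole at x = 0 and the y-coefficient 3/x has a pole at x = 0.
It is a regular singular point because x P_1(x) = p(x) = -3x - 3 and x^2 P_2(x) = q(x) = 3x are polynomials, hence analytic at x = 0.
p(0) = -3,  q(0) = 0.
Indicial equation: r(r-1) + p(0) r + q(0) = 0, i.e. r^2 + (p(0) - 1) r + q(0) = 0, i.e. r^2 - 4 r = 0.
Discriminant: (-4)^2 - 4(0) = 16, so r = (4 ± 4)/2.
Solving: r_1 = 4, r_2 = 0.

indicial: r^2 - 4 r = 0; roots r_1 = 4, r_2 = 0


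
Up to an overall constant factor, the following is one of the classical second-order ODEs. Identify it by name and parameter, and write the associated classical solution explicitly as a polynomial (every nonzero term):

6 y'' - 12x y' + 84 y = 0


All three coefficients share the factor 6; dividing through by 6 gives  y'' - 2x y' + 14 y = 0.
This matches the Hermite equation y'' - 2x y' + 2n y = 0 with 2n = 14, so n = 7; the polynomial solution is H_7(x).
With y = sum_k a_k x^k, matching x^k gives (k+2)(k+1) a_{k+2} = 2(k - n) a_k = 2(k - 7) a_k. The right side vanishes at k = 7, so the series with the parity of 7 terminates at degree 7.
Standard normalization: leading coefficient of H_n is 2^n, so a_7 = 2^7 = 128. Work downward with a_k = (k+1)(k+2) a_{k+2} / (2(k - n)):
  a_5 = (6)(7)(128) / (2(5 - 7)) = 5376/(-4) = -1344
  a_3 = (4)(5)(-1344) / (2(3 - 7)) = -26880/(-8) = 3360
  a_1 = (2)(3)(3360) / (2(1 - 7)) = 20160/(-12) = -1680
Hence H_7(x) = 128 x^7 - 1344 x^5 + 3360 x^3 - 1680 x.

H_7(x); series = 128 x^7 - 1344 x^5 + 3360 x^3 - 1680 x


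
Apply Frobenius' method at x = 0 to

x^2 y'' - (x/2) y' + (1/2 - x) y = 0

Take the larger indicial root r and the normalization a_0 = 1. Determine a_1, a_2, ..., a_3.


Write in Frobenius form y'' + (p(x)/x) y' + (q(x)/x^2) y = 0:
  p(x) = -1/2,  q(x) = 1/2 - x.
Indicial equation: r(r-1) + (-1/2) r + (1/2) = 0 -> roots r_1 = 1, r_2 = 1/2.
Take r = r_1 = 1. Let y(x) = x^r sum_{n>=0} a_n x^n with a_0 = 1.
Substitute y = x^r sum a_n x^n and match x^{r+n}. The recurrence is
  D(n) a_n - 1 a_{n-1} = 0,  where D(n) = (r+n)(r+n-1) + (-1/2)(r+n) + (1/2).
  a_n = 1 / D(n) * a_{n-1}.
Since the indicial polynomial factors as (r - r_1)(r - r_2), D(n) = (r_1 + n - r_1)(r_1 + n - r_2) = n(n + 1/2).
Evaluating step by step (a_0 = 1):
  n = 1: D(1) = 1(1 + 1/2) = 3/2; numerator = 1(1) = 1; a_1 = (1)/(3/2) = 2/3
  n = 2: D(2) = 2(2 + 1/2) = 5; numerator = 1(2/3) = 2/3; a_2 = (2/3)/(5) = 2/15
  n = 3: D(3) = 3(3 + 1/2) = 21/2; numerator = 1(2/15) = 2/15; a_3 = (2/15)/(21/2) = 4/315

r = 1; a_0 = 1; a_1 = 2/3; a_2 = 2/15; a_3 = 4/315


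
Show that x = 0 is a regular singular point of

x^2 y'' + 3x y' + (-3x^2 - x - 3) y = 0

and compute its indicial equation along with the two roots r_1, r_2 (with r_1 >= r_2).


Divide by x^2 to reach normal form y'' + P_1(x) y' + P_2(x) y = 0 with P_1(x) = 3/x and P_2(x) = -3 - 1/x - 3/x^2.
x = 0 is a singular point because the y'-coefficient 3/x has a pole at x = 0 and the y-coefficient -3 - 1/x - 3/x^2 has a pole at x = 0.
It is a regular singular point because x P_1(x) = p(x) = 3 and x^2 P_2(x) = q(x) = -3x^2 - x - 3 are polynomials, hence analytic at x = 0.
p(0) = 3,  q(0) = -3.
Indicial equation: r(r-1) + p(0) r + q(0) = 0, i.e. r^2 + (p(0) - 1) r + q(0) = 0, i.e. r^2 + 2 r - 3 = 0.
Discriminant: (2)^2 - 4(-3) = 16, so r = (-2 ± 4)/2.
Solving: r_1 = 1, r_2 = -3.

indicial: r^2 + 2 r - 3 = 0; roots r_1 = 1, r_2 = -3


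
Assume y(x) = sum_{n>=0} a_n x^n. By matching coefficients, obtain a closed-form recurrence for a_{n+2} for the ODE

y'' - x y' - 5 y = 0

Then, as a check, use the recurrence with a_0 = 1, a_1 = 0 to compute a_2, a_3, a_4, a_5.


Substitute y = sum_n a_n x^n.
y''(x) has coefficient (n+2)(n+1) a_{n+2} at x^n;
-x y'(x) has coefficient -n a_n at x^n (shift);
-5 y(x) has coefficient -5 a_n at x^n.
Matching x^n: (n+2)(n+1) a_{n+2} + (-n - 5) a_n = 0.
Thus a_{n+2} = (n + 5) / ((n+1)(n+2)) * a_n.

Check with a_0 = 1, a_1 = 0 (apply the recurrence for n = 0, 1, 2, 3): a_0 = 1, a_1 = 0, a_2 = 5/2, a_3 = 0, a_4 = 35/24, a_5 = 0.

a_(n+2) = (n + 5) / ((n+1)(n+2)) * a_n; check: a_0 = 1, a_1 = 0, a_2 = 5/2, a_3 = 0, a_4 = 35/24, a_5 = 0


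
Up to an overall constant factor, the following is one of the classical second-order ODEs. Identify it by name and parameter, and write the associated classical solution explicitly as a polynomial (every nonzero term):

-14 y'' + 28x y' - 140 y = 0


All three coefficients share the factor -14; dividing through by -14 gives  y'' - 2x y' + 10 y = 0.
This matches the Hermite equation y'' - 2x y' + 2n y = 0 with 2n = 10, so n = 5; the polynomial solution is H_5(x).
With y = sum_k a_k x^k, matching x^k gives (k+2)(k+1) a_{k+2} = 2(k - n) a_k = 2(k - 5) a_k. The right side vanishes at k = 5, so the series with the parity of 5 terminates at degree 5.
Standard normalization: leading coefficient of H_n is 2^n, so a_5 = 2^5 = 32. Work downward with a_k = (k+1)(k+2) a_{k+2} / (2(k - n)):
  a_3 = (4)(5)(32) / (2(3 - 5)) = 640/(-4) = -160
  a_1 = (2)(3)(-160) / (2(1 - 5)) = -960/(-8) = 120
Hence H_5(x) = 32 x^5 - 160 x^3 + 120 x.

H_5(x); series = 32 x^5 - 160 x^3 + 120 x


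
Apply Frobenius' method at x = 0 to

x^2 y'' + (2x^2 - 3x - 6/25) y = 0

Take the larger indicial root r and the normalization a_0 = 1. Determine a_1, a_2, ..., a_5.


Write in Frobenius form y'' + (p(x)/x) y' + (q(x)/x^2) y = 0:
  p(x) = 0,  q(x) = 2x^2 - 3x - 6/25.
Indicial equation: r(r-1) + (0) r + (-6/25) = 0 -> roots r_1 = 6/5, r_2 = -1/5.
Take r = r_1 = 6/5. Let y(x) = x^r sum_{n>=0} a_n x^n with a_0 = 1.
Substitute y = x^r sum a_n x^n and match x^{r+n}. The recurrence is
  D(n) a_n - 3 a_{n-1} + 2 a_{n-2} = 0,  where D(n) = (r+n)(r+n-1) + (0)(r+n) + (-6/25).
  a_n = [3 a_{n-1} - 2 a_{n-2}] / D(n).
Since the indicial polynomial factors as (r - r_1)(r - r_2), D(n) = (r_1 + n - r_1)(r_1 + n - r_2) = n(n + 7/5).
Evaluating step by step (a_0 = 1):
  n = 1: D(1) = 1(1 + 7/5) = 12/5; numerator = 3(1) = 3; a_1 = (3)/(12/5) = 5/4
  n = 2: D(2) = 2(2 + 7/5) = 34/5; numerator = 3(5/4) - 2(1) = 7/4; a_2 = (7/4)/(34/5) = 35/136
  n = 3: D(3) = 3(3 + 7/5) = 66/5; numerator = 3(35/136) - 2(5/4) = -235/136; a_3 = (-235/136)/(66/5) = -1175/8976
  n = 4: D(4) = 4(4 + 7/5) = 108/5; numerator = 3(-1175/8976) - 2(35/136) = -2715/2992; a_4 = (-2715/2992)/(108/5) = -4525/107712
  n = 5: D(5) = 5(5 + 7/5) = 32; numerator = 3(-4525/107712) - 2(-1175/8976) = 1625/11968; a_5 = (1625/11968)/(32) = 1625/382976

r = 6/5; a_0 = 1; a_1 = 5/4; a_2 = 35/136; a_3 = -1175/8976; a_4 = -4525/107712; a_5 = 1625/382976


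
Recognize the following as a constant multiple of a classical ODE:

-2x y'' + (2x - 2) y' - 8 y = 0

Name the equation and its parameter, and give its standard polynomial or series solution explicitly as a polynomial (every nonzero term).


All three coefficients share the factor -2; dividing through by -2 gives  x y'' + (1 - x) y' + 4 y = 0.
This matches the Laguerre equation x y'' + (1 - x) y' + n y = 0 with n = 4; the polynomial solution is L_4(x).
With y = sum_k a_k x^k, matching x^k gives (k+1)k a_{k+1} + (k+1) a_{k+1} - k a_k + n a_k = 0, i.e. (k+1)^2 a_{k+1} = (k - n) a_k = (k - 4) a_k. The right side vanishes at k = 4, so the series terminates at degree 4.
Standard normalization L_n(0) = 1 gives a_0 = 1. Work upward with a_{k+1} = (k - 4) a_k / (k+1)^2:
  a_1 = (0 - 4)(1) / 1^2 = -4/1 = -4
  a_2 = (1 - 4)(-4) / 2^2 = 12/4 = 3
  a_3 = (2 - 4)(3) / 3^2 = -6/9 = -2/3
  a_4 = (3 - 4)(-2/3) / 4^2 = (2/3)/16 = 1/24
Hence L_4(x) = x^4/24 - 2 x^3/3 + 3 x^2 - 4 x + 1.

L_4(x); series = x^4/24 - 2 x^3/3 + 3 x^2 - 4 x + 1


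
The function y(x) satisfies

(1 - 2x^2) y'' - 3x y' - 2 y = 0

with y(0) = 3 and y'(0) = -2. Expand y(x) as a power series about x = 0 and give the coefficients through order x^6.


Ansatz: y(x) = sum_{n>=0} a_n x^n, so y'(x) = sum_{n>=1} n a_n x^(n-1) and y''(x) = sum_{n>=2} n(n-1) a_n x^(n-2).
Substitute into P(x) y'' + Q(x) y' + R(x) y = 0 with P(x) = 1 - 2x^2, Q(x) = -3x, R(x) = -2, and match powers of x.
Initial conditions: a_0 = 3, a_1 = -2.
Setting the coefficient of each power of x to zero and solving order by order (substituting the coefficients already found):
  x^0: 2 a_2 - 2 a_0 = 0  ->  2 a_2 = 2 a_0 = 6  ->  a_2 = 3
  x^1: 6 a_3 - 5 a_1 = 0  ->  6 a_3 = 5 a_1 = -10  ->  a_3 = -5/3
  x^2: 12 a_4 - 12 a_2 = 0  ->  12 a_4 = 12 a_2 = 36  ->  a_4 = 3
  x^3: 20 a_5 - 23 a_3 = 0  ->  20 a_5 = 23 a_3 = -115/3  ->  a_5 = -23/12
  x^4: 30 a_6 - 38 a_4 = 0  ->  30 a_6 = 38 a_4 = 114  ->  a_6 = 19/5
Truncated series: y(x) = 3 - 2 x + 3 x^2 - (5/3) x^3 + 3 x^4 - (23/12) x^5 + (19/5) x^6 + O(x^7).

a_0 = 3; a_1 = -2; a_2 = 3; a_3 = -5/3; a_4 = 3; a_5 = -23/12; a_6 = 19/5


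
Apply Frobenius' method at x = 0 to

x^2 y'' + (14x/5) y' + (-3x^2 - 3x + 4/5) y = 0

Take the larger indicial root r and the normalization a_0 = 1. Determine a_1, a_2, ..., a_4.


Write in Frobenius form y'' + (p(x)/x) y' + (q(x)/x^2) y = 0:
  p(x) = 14/5,  q(x) = -3x^2 - 3x + 4/5.
Indicial equation: r(r-1) + (14/5) r + (4/5) = 0 -> roots r_1 = -4/5, r_2 = -1.
Take r = r_1 = -4/5. Let y(x) = x^r sum_{n>=0} a_n x^n with a_0 = 1.
Substitute y = x^r sum a_n x^n and match x^{r+n}. The recurrence is
  D(n) a_n - 3 a_{n-1} - 3 a_{n-2} = 0,  where D(n) = (r+n)(r+n-1) + (14/5)(r+n) + (4/5).
  a_n = [3 a_{n-1} + 3 a_{n-2}] / D(n).
Since the indicial polynomial factors as (r - r_1)(r - r_2), D(n) = (r_1 + n - r_1)(r_1 + n - r_2) = n(n + 1/5).
Evaluating step by step (a_0 = 1):
  n = 1: D(1) = 1(1 + 1/5) = 6/5; numerator = 3(1) = 3; a_1 = (3)/(6/5) = 5/2
  n = 2: D(2) = 2(2 + 1/5) = 22/5; numerator = 3(5/2) + 3(1) = 21/2; a_2 = (21/2)/(22/5) = 105/44
  n = 3: D(3) = 3(3 + 1/5) = 48/5; numerator = 3(105/44) + 3(5/2) = 645/44; a_3 = (645/44)/(48/5) = 1075/704
  n = 4: D(4) = 4(4 + 1/5) = 84/5; numerator = 3(1075/704) + 3(105/44) = 8265/704; a_4 = (8265/704)/(84/5) = 13775/19712

r = -4/5; a_0 = 1; a_1 = 5/2; a_2 = 105/44; a_3 = 1075/704; a_4 = 13775/19712


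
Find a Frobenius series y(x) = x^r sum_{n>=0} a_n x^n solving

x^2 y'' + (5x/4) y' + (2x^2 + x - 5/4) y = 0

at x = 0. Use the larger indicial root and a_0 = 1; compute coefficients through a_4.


Write in Frobenius form y'' + (p(x)/x) y' + (q(x)/x^2) y = 0:
  p(x) = 5/4,  q(x) = 2x^2 + x - 5/4.
Indicial equation: r(r-1) + (5/4) r + (-5/4) = 0 -> roots r_1 = 1, r_2 = -5/4.
Take r = r_1 = 1. Let y(x) = x^r sum_{n>=0} a_n x^n with a_0 = 1.
Substitute y = x^r sum a_n x^n and match x^{r+n}. The recurrence is
  D(n) a_n + 1 a_{n-1} + 2 a_{n-2} = 0,  where D(n) = (r+n)(r+n-1) + (5/4)(r+n) + (-5/4).
  a_n = [-1 a_{n-1} - 2 a_{n-2}] / D(n).
Since the indicial polynomial factors as (r - r_1)(r - r_2), D(n) = (r_1 + n - r_1)(r_1 + n - r_2) = n(n + 9/4).
Evaluating step by step (a_0 = 1):
  n = 1: D(1) = 1(1 + 9/4) = 13/4; numerator = -1(1) = -1; a_1 = (-1)/(13/4) = -4/13
  n = 2: D(2) = 2(2 + 9/4) = 17/2; numerator = -1(-4/13) - 2(1) = -22/13; a_2 = (-22/13)/(17/2) = -44/221
  n = 3: D(3) = 3(3 + 9/4) = 63/4; numerator = -1(-44/221) - 2(-4/13) = 180/221; a_3 = (180/221)/(63/4) = 80/1547
  n = 4: D(4) = 4(4 + 9/4) = 25; numerator = -1(80/1547) - 2(-44/221) = 536/1547; a_4 = (536/1547)/(25) = 536/38675

r = 1; a_0 = 1; a_1 = -4/13; a_2 = -44/221; a_3 = 80/1547; a_4 = 536/38675


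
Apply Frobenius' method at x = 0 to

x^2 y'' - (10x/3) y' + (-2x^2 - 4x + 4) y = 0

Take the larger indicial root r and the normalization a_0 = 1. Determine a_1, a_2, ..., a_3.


Write in Frobenius form y'' + (p(x)/x) y' + (q(x)/x^2) y = 0:
  p(x) = -10/3,  q(x) = -2x^2 - 4x + 4.
Indicial equation: r(r-1) + (-10/3) r + (4) = 0 -> roots r_1 = 3, r_2 = 4/3.
Take r = r_1 = 3. Let y(x) = x^r sum_{n>=0} a_n x^n with a_0 = 1.
Substitute y = x^r sum a_n x^n and match x^{r+n}. The recurrence is
  D(n) a_n - 4 a_{n-1} - 2 a_{n-2} = 0,  where D(n) = (r+n)(r+n-1) + (-10/3)(r+n) + (4).
  a_n = [4 a_{n-1} + 2 a_{n-2}] / D(n).
Since the indicial polynomial factors as (r - r_1)(r - r_2), D(n) = (r_1 + n - r_1)(r_1 + n - r_2) = n(n + 5/3).
Evaluating step by step (a_0 = 1):
  n = 1: D(1) = 1(1 + 5/3) = 8/3; numerator = 4(1) = 4; a_1 = (4)/(8/3) = 3/2
  n = 2: D(2) = 2(2 + 5/3) = 22/3; numerator = 4(3/2) + 2(1) = 8; a_2 = (8)/(22/3) = 12/11
  n = 3: D(3) = 3(3 + 5/3) = 14; numerator = 4(12/11) + 2(3/2) = 81/11; a_3 = (81/11)/(14) = 81/154

r = 3; a_0 = 1; a_1 = 3/2; a_2 = 12/11; a_3 = 81/154


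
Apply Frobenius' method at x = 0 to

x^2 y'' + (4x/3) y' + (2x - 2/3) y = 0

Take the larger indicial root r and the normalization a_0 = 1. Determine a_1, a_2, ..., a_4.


Write in Frobenius form y'' + (p(x)/x) y' + (q(x)/x^2) y = 0:
  p(x) = 4/3,  q(x) = 2x - 2/3.
Indicial equation: r(r-1) + (4/3) r + (-2/3) = 0 -> roots r_1 = 2/3, r_2 = -1.
Take r = r_1 = 2/3. Let y(x) = x^r sum_{n>=0} a_n x^n with a_0 = 1.
Substitute y = x^r sum a_n x^n and match x^{r+n}. The recurrence is
  D(n) a_n + 2 a_{n-1} = 0,  where D(n) = (r+n)(r+n-1) + (4/3)(r+n) + (-2/3).
  a_n = -2 / D(n) * a_{n-1}.
Since the indicial polynomial factors as (r - r_1)(r - r_2), D(n) = (r_1 + n - r_1)(r_1 + n - r_2) = n(n + 5/3).
Evaluating step by step (a_0 = 1):
  n = 1: D(1) = 1(1 + 5/3) = 8/3; numerator = -2(1) = -2; a_1 = (-2)/(8/3) = -3/4
  n = 2: D(2) = 2(2 + 5/3) = 22/3; numerator = -2(-3/4) = 3/2; a_2 = (3/2)/(22/3) = 9/44
  n = 3: D(3) = 3(3 + 5/3) = 14; numerator = -2(9/44) = -9/22; a_3 = (-9/22)/(14) = -9/308
  n = 4: D(4) = 4(4 + 5/3) = 68/3; numerator = -2(-9/308) = 9/154; a_4 = (9/154)/(68/3) = 27/10472

r = 2/3; a_0 = 1; a_1 = -3/4; a_2 = 9/44; a_3 = -9/308; a_4 = 27/10472


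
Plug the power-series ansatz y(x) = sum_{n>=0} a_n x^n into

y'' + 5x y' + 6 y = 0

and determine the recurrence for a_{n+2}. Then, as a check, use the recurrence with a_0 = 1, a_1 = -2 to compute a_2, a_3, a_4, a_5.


Substitute y = sum_n a_n x^n.
y''(x) has coefficient (n+2)(n+1) a_{n+2} at x^n;
5 x y'(x) has coefficient 5 n a_n at x^n (shift);
6 y(x) has coefficient 6 a_n at x^n.
Matching x^n: (n+2)(n+1) a_{n+2} + (5n + 6) a_n = 0.
Thus a_{n+2} = (-5n - 6) / ((n+1)(n+2)) * a_n.

Check with a_0 = 1, a_1 = -2 (apply the recurrence for n = 0, 1, 2, 3): a_0 = 1, a_1 = -2, a_2 = -3, a_3 = 11/3, a_4 = 4, a_5 = -77/20.

a_(n+2) = (-5n - 6) / ((n+1)(n+2)) * a_n; check: a_0 = 1, a_1 = -2, a_2 = -3, a_3 = 11/3, a_4 = 4, a_5 = -77/20


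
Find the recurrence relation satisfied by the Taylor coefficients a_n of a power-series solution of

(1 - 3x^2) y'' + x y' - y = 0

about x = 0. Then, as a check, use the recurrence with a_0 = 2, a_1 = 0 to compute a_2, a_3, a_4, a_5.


Substitute y = sum_n a_n x^n.
(1 - 3 x^2) y'' contributes (n+2)(n+1) a_{n+2} - 3 n(n-1) a_n at x^n.
x y'(x) contributes n a_n at x^n.
-y(x) contributes -1 a_n at x^n.
Matching x^n: (n+2)(n+1) a_{n+2} + (-3 n(n-1) + n - 1) a_n = 0.
Thus a_{n+2} = (3 n(n-1) - n + 1) / ((n+1)(n+2)) * a_n.

Check with a_0 = 2, a_1 = 0 (apply the recurrence for n = 0, 1, 2, 3): a_0 = 2, a_1 = 0, a_2 = 1, a_3 = 0, a_4 = 5/12, a_5 = 0.

a_(n+2) = (3 n(n-1) - n + 1) / ((n+1)(n+2)) * a_n; check: a_0 = 2, a_1 = 0, a_2 = 1, a_3 = 0, a_4 = 5/12, a_5 = 0
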